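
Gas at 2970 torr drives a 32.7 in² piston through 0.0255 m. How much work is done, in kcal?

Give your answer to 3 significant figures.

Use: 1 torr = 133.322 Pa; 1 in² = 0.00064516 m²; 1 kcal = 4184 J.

2970 torr → 395966 Pa
32.7 in² → 0.0210967 m²
F = P × A = 395966 × 0.0210967 = 8353.58 N
W = F × d = 8353.58 × 0.0255 = 213.016 J
In kcal: 213.016 / 4184 = 0.050912 kcal

0.0509 kcal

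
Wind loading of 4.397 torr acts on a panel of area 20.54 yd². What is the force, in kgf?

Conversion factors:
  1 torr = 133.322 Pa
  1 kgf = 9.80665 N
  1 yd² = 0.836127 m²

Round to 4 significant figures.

1027 kgf

4.397 torr × 133.322 → 586.217 Pa
20.54 yd² × 0.836127 → 17.174 m²
F = P × A = 586.217 Pa × 17.174 m² = 10067.7 N
10067.7 N ÷ (9.80665 N/kgf) = 1026.62 kgf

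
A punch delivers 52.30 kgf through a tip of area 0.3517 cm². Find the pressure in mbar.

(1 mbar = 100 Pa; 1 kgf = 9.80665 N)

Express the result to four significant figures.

52.30 kgf × 9.80665 = 512.888 N
0.3517 cm² × 0.0001 = 3.517×10⁻⁵ m²
P = F / A = 512.888 N / 3.517×10⁻⁵ m² = 1.45831×10⁷ Pa
1.45831×10⁷ Pa ÷ (100 Pa/mbar) = 145831 mbar

1.458×10⁵ mbar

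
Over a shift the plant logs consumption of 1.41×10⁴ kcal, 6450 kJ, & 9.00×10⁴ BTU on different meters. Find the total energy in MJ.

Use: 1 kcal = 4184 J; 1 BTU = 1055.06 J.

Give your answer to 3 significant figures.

1.41×10⁴ kcal × 4184 → 5.89944×10⁷ J
6450 kJ × 1000 → 6.45×10⁶ J
9.00×10⁴ BTU × 1055.06 → 9.49554×10⁷ J
Sum: 5.89944×10⁷ + 6.45×10⁶ + 9.49554×10⁷ = 1.604×10⁸ J
In MJ: 1.604×10⁸ / 1000000 = 160.4 MJ

160 MJ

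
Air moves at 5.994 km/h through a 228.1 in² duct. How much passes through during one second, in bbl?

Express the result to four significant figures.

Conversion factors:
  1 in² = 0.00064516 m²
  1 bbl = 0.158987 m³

1.541 bbl

5.994 km/h × (1/3.6) → 1.665 m/s
228.1 in² × 0.00064516 → 0.147161 m²
V = v × A × t = 1.665 m/s × 0.147161 m² × 1 s = 0.245023 m³
0.245023 m³ ÷ (0.158987 m³/bbl) = 1.54115 bbl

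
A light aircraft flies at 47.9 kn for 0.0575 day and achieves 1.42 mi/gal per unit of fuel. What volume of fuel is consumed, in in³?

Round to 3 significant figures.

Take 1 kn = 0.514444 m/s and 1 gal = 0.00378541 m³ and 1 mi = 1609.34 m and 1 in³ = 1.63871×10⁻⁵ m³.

47.9 kn → 24.6419 m/s
0.0575 day → 4968 s
d = v × t = 24.6419 × 4968 = 122421 m
1.42 mi/gal → 603703 m/m³
V = d / (distance per unit fuel) = 122421 / 603703 = 0.202783 m³
In in³: 0.202783 / 1.63871×10⁻⁵ = 12374.6 in³

1.24×10⁴ in³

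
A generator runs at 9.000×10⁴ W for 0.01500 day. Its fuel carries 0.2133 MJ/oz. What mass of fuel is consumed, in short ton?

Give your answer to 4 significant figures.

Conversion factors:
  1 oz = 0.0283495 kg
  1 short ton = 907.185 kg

0.01709 short ton

0.01500 day → 1296 s
E = P × t = 90000 × 1296 = 1.1664×10⁸ J
0.2133 MJ/oz → 7.52394×10⁶ J/kg
m = E / e_s = 1.1664×10⁸ / 7.52394×10⁶ = 15.5025 kg
In short ton: 15.5025 / 907.185 = 0.0170886 short ton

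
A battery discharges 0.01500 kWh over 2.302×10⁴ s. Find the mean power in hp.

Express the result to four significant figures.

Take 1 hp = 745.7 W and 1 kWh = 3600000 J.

0.01500 kWh × 3600000 → 54000 J
P = E / t = 54000 J / 23020 s = 2.34579 W
2.34579 W ÷ (745.7 W/hp) = 0.00314576 hp

0.003146 hp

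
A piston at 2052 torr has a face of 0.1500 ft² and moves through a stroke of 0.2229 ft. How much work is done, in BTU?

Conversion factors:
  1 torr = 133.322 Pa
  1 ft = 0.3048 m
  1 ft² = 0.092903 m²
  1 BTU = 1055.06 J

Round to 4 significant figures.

2052 torr → 273577 Pa
0.1500 ft² → 0.0139354 m²
F = P × A = 273577 × 0.0139354 = 3812.4 N
0.2229 ft → 0.0679399 m
W = F × d = 3812.4 × 0.0679399 = 259.014 J
In BTU: 259.014 / 1055.06 = 0.245497 BTU

0.2455 BTU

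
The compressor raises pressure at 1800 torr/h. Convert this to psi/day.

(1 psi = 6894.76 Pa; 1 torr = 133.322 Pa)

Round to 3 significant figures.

835 psi/day

1800 torr/h × 133.322 Pa/torr ÷ 3600 s/h = 66.661 Pa/s
66.661 Pa/s ÷ 6894.76 Pa/psi × 86400 s/day = 835.346 psi/day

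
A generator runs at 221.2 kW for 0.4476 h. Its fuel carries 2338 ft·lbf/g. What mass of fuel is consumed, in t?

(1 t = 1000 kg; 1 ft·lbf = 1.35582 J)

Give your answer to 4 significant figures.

221.2 kW → 221200 W
0.4476 h → 1611.36 s
E = P × t = 221200 × 1611.36 = 3.56433×10⁸ J
2338 ft·lbf/g → 3.16991×10⁶ J/kg
m = E / e_s = 3.56433×10⁸ / 3.16991×10⁶ = 112.443 kg
In t: 112.443 / 1000 = 0.112443 t

0.1124 t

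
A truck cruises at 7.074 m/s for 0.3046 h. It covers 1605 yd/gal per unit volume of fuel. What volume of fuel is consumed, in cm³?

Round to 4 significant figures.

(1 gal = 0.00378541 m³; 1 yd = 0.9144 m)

0.3046 h → 1096.56 s
d = v × t = 7.074 × 1096.56 = 7757.07 m
1605 yd/gal → 387702 m/m³
V = d / (distance per unit fuel) = 7757.07 / 387702 = 0.0200078 m³
In cm³: 0.0200078 / 10⁻⁶ = 20007.8 cm³

2.001×10⁴ cm³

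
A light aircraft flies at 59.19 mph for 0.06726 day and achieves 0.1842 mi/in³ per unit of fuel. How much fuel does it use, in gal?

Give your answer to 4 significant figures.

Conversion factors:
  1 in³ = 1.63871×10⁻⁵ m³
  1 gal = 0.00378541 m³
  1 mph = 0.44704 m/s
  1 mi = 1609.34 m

59.19 mph → 26.4603 m/s
0.06726 day → 5811.26 s
d = v × t = 26.4603 × 5811.26 = 153768 m
0.1842 mi/in³ → 1.80899×10⁷ m/m³
V = d / (distance per unit fuel) = 153768 / 1.80899×10⁷ = 0.00850021 m³
In gal: 0.00850021 / 0.00378541 = 2.24552 gal

2.246 gal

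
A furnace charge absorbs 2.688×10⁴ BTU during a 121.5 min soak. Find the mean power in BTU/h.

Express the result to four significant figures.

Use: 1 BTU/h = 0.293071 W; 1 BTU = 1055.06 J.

1.327×10⁴ BTU/h

2.688×10⁴ BTU × 1055.06 → 2.836×10⁷ J
121.5 min × 60 → 7290 s
P = E / t = 2.836×10⁷ J / 7290 s = 3890.26 W
3890.26 W ÷ (0.293071 W/BTU/h) = 13274.1 BTU/h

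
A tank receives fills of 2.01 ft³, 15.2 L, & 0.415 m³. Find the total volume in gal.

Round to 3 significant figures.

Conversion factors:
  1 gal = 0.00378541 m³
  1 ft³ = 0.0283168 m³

129 gal

2.01 ft³ × 0.0283168 → 0.0569168 m³
15.2 L × 0.001 → 0.0152 m³
0.415 m³ (already m³)
Sum: 0.0569168 + 0.0152 + 0.415 = 0.487117 m³
In gal: 0.487117 / 0.00378541 = 128.683 gal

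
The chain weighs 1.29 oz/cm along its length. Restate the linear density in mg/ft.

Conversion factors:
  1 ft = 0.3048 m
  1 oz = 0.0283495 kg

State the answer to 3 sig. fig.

1.29 oz/cm × 0.0283495 kg/oz ÷ 0.01 m/cm = 3.65709 kg/m
3.65709 kg/m ÷ 10⁻⁶ kg/mg × 0.3048 m/ft = 1.11468×10⁶ mg/ft

1.11×10⁶ mg/ft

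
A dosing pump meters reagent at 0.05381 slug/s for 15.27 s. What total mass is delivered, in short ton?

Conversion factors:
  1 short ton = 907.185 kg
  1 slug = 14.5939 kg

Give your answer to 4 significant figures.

0.05381 slug/s → 0.785298 kg/s
m = ṁ × t = 0.785298 × 15.27 = 11.9915 kg
In short ton: 11.9915 / 907.185 = 0.0132184 short ton

0.01322 short ton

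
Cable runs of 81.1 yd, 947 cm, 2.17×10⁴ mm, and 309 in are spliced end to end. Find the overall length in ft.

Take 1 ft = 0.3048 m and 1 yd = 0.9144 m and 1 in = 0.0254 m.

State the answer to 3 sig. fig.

371 ft

81.1 yd × 0.9144 = 74.1578 m
947 cm × 0.01 = 9.47 m
2.17×10⁴ mm × 0.001 = 21.7 m
309 in × 0.0254 = 7.8486 m
Total: 74.1578 + 9.47 + 21.7 + 7.8486 = 113.176 m
In ft: 113.176 / 0.3048 = 371.312 ft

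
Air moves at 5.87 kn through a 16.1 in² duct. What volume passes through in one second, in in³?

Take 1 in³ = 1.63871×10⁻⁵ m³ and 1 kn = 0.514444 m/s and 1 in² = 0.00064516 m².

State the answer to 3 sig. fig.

5.87 kn × 0.514444 → 3.01979 m/s
16.1 in² × 0.00064516 → 0.0103871 m²
V = v × A × t = 3.01979 m/s × 0.0103871 m² × 1 s = 0.0313669 m³
0.0313669 m³ ÷ (1.63871×10⁻⁵ m³/in³) = 1914.12 in³

1910 in³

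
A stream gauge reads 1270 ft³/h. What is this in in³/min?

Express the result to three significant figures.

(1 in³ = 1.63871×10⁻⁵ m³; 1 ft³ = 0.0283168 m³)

3.66×10⁴ in³/min

1270 ft³/h × 0.0283168 m³/ft³ ÷ 3600 s/h = 0.00998954 m³/s
0.00998954 m³/s ÷ 1.63871×10⁻⁵ m³/in³ × 60 s/min = 36575.9 in³/min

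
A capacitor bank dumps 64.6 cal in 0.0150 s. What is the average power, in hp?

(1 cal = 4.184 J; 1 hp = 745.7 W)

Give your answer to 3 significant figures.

24.2 hp

64.6 cal × 4.184 → 270.286 J
P = E / t = 270.286 J / 0.015 s = 18019.1 W
18019.1 W ÷ (745.7 W/hp) = 24.164 hp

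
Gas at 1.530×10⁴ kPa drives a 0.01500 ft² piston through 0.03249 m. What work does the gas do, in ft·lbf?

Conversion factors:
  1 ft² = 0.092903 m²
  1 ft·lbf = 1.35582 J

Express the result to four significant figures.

1.530×10⁴ kPa → 1.53×10⁷ Pa
0.01500 ft² → 0.00139354 m²
F = P × A = 1.53×10⁷ × 0.00139354 = 21321.2 N
W = F × d = 21321.2 × 0.03249 = 692.726 J
In ft·lbf: 692.726 / 1.35582 = 510.928 ft·lbf

510.9 ft·lbf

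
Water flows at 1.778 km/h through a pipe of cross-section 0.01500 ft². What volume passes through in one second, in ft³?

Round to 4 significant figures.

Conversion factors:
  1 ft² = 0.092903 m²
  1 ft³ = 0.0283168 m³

0.02431 ft³

1.778 km/h × (1/3.6) = 0.493889 m/s
0.01500 ft² × 0.092903 = 0.00139354 m²
V = v × A × t = 0.493889 m/s × 0.00139354 m² × 1 s = 6.88254×10⁻⁴ m³
6.88254×10⁻⁴ m³ ÷ (0.0283168 m³/ft³) = 0.0243055 ft³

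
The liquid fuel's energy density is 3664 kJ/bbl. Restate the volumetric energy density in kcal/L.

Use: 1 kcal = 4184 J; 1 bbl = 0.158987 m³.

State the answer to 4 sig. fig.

3664 kJ/bbl × 1000 J/kJ ÷ 0.158987 m³/bbl = 2.30459×10⁷ J/m³
2.30459×10⁷ J/m³ ÷ 4184 J/kcal × 0.001 m³/L = 5.5081 kcal/L

5.508 kcal/L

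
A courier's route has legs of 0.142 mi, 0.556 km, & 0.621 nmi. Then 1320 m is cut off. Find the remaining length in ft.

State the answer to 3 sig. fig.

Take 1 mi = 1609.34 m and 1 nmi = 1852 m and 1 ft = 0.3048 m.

2020 ft

0.142 mi × 1609.34 → 228.526 m
0.556 km × 1000 → 556 m
0.621 nmi × 1852 → 1150.09 m
1320 m (already m)
Net: 228.526 + 556 + 1150.09 − 1320 = 614.616 m
In ft: 614.616 / 0.3048 = 2016.46 ft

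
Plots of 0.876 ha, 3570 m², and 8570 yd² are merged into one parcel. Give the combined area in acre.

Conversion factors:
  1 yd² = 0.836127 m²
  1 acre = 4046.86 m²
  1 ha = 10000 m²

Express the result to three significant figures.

0.876 ha × 10000 → 8760 m²
3570 m² (already m²)
8570 yd² × 0.836127 → 7165.61 m²
Sum: 8760 + 3570 + 7165.61 = 19495.6 m²
In acre: 19495.6 / 4046.86 = 4.81746 acre

4.82 acre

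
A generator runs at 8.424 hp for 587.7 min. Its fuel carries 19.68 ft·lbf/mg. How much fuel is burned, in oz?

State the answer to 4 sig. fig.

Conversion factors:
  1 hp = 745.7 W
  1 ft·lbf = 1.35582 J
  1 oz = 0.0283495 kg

8.424 hp → 6281.78 W
587.7 min → 35262 s
E = P × t = 6281.78 × 35262 = 2.21508×10⁸ J
19.68 ft·lbf/mg → 2.66825×10⁷ J/kg
m = E / e_s = 2.21508×10⁸ / 2.66825×10⁷ = 8.30162 kg
In oz: 8.30162 / 0.0283495 = 292.831 oz

292.8 oz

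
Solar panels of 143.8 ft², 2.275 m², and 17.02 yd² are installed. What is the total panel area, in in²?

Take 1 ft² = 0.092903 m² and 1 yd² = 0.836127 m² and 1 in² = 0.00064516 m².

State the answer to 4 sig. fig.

143.8 ft² × 0.092903 → 13.3595 m²
2.275 m² (already m²)
17.02 yd² × 0.836127 → 14.2309 m²
Total: 13.3595 + 2.275 + 14.2309 = 29.8654 m²
In in²: 29.8654 / 0.00064516 = 46291.5 in²

4.629×10⁴ in²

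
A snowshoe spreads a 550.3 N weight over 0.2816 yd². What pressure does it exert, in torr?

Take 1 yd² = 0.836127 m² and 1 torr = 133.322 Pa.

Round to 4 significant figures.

17.53 torr

0.2816 yd² × 0.836127 = 0.235453 m²
P = F / A = 550.3 N / 0.235453 m² = 2337.2 Pa
2337.2 Pa ÷ (133.322 Pa/torr) = 17.5305 torr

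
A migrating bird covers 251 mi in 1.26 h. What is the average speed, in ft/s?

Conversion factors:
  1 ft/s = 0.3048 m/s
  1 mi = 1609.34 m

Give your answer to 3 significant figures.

251 mi × 1609.34 → 403944 m
1.26 h × 3600 → 4536 s
v = d / t = 403944 m / 4536 s = 89.0529 m/s
89.0529 m/s ÷ (0.3048 m/s/ft/s) = 292.168 ft/s

292 ft/s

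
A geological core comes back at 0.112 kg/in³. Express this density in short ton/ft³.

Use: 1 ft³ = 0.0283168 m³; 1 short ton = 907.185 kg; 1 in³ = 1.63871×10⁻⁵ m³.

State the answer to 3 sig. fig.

0.213 short ton/ft³

0.112 kg/in³ ÷ 1.63871×10⁻⁵ m³/in³ = 6834.64 kg/m³
6834.64 kg/m³ ÷ 907.185 kg/short ton × 0.0283168 m³/ft³ = 0.213336 short ton/ft³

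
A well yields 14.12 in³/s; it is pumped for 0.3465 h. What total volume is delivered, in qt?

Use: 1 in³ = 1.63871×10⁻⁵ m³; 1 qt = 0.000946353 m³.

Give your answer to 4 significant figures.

305.0 qt

14.12 in³/s → 2.31386×10⁻⁴ m³/s
0.3465 h → 1247.4 s
V = Q × t = 2.31386×10⁻⁴ × 1247.4 = 0.288631 m³
In qt: 0.288631 / 0.000946353 = 304.993 qt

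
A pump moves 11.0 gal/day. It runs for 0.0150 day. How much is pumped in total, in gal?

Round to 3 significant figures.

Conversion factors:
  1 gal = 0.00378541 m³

11.0 gal/day → 4.81939×10⁻⁷ m³/s
0.0150 day → 1296 s
V = Q × t = 4.81939×10⁻⁷ × 1296 = 6.24593×10⁻⁴ m³
In gal: 6.24593×10⁻⁴ / 0.00378541 = 0.165 gal

0.165 gal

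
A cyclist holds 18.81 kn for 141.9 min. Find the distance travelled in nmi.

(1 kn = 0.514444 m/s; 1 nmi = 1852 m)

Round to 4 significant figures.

18.81 kn × 0.514444 = 9.67669 m/s
141.9 min × 60 = 8514 s
d = v × t = 9.67669 m/s × 8514 s = 82387.3 m
82387.3 m ÷ (1852 m/nmi) = 44.4856 nmi

44.49 nmi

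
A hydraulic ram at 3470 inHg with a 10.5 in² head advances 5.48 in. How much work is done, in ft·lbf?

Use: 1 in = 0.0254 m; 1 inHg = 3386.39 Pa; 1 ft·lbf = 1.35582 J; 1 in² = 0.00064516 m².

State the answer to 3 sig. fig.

3470 inHg → 1.17508×10⁷ Pa
10.5 in² → 0.00677418 m²
F = P × A = 1.17508×10⁷ × 0.00677418 = 79602 N
5.48 in → 0.139192 m
W = F × d = 79602 × 0.139192 = 11080 J
In ft·lbf: 11080 / 1.35582 = 8172.18 ft·lbf

8170 ft·lbf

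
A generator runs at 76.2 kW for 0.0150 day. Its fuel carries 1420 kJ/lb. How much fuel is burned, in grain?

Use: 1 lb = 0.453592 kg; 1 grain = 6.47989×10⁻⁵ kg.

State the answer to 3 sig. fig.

4.87×10⁵ grain

76.2 kW → 76200 W
0.0150 day → 1296 s
E = P × t = 76200 × 1296 = 9.87552×10⁷ J
1420 kJ/lb → 3.13057×10⁶ J/kg
m = E / e_s = 9.87552×10⁷ / 3.13057×10⁶ = 31.5454 kg
In grain: 31.5454 / 6.47989×10⁻⁵ = 486820 grain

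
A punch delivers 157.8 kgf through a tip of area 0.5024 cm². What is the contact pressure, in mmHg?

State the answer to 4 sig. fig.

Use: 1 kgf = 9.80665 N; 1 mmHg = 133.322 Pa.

157.8 kgf × 9.80665 → 1547.49 N
0.5024 cm² × 0.0001 → 5.024×10⁻⁵ m²
P = F / A = 1547.49 N / 5.024×10⁻⁵ m² = 3.0802×10⁷ Pa
3.0802×10⁷ Pa ÷ (133.322 Pa/mmHg) = 231035 mmHg

2.310×10⁵ mmHg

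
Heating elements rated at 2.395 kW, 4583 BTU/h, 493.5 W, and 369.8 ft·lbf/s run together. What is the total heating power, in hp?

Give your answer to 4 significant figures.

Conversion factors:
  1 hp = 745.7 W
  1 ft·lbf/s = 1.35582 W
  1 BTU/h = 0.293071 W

6.347 hp

2.395 kW × 1000 → 2395 W
4583 BTU/h × 0.293071 → 1343.14 W
493.5 W (already W)
369.8 ft·lbf/s × 1.35582 → 501.382 W
Combined: 2395 + 1343.14 + 493.5 + 501.382 = 4733.02 W
In hp: 4733.02 / 745.7 = 6.34708 hp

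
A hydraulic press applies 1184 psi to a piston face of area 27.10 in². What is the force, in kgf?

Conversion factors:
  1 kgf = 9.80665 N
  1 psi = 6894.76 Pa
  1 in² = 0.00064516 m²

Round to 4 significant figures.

1.455×10⁴ kgf

1184 psi × 6894.76 = 8.1634×10⁶ Pa
27.10 in² × 0.00064516 = 0.0174838 m²
F = P × A = 8.1634×10⁶ Pa × 0.0174838 m² = 142727 N
142727 N ÷ (9.80665 N/kgf) = 14554.1 kgf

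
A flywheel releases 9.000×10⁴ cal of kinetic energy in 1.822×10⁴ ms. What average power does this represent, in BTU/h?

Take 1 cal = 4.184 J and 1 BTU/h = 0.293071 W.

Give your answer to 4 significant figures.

9.000×10⁴ cal × 4.184 = 376560 J
1.822×10⁴ ms × 0.001 = 18.22 s
P = E / t = 376560 J / 18.22 s = 20667.4 W
20667.4 W ÷ (0.293071 W/BTU/h) = 70520.1 BTU/h

7.052×10⁴ BTU/h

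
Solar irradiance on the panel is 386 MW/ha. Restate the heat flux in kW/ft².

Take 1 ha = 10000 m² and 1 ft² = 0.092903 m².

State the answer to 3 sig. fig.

386 MW/ha × 1000000 W/MW ÷ 10000 m²/ha = 38600 W/m²
38600 W/m² ÷ 1000 W/kW × 0.092903 m²/ft² = 3.58606 kW/ft²

3.59 kW/ft²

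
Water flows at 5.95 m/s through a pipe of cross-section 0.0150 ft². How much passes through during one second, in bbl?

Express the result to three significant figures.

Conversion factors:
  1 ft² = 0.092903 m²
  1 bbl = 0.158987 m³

0.0150 ft² × 0.092903 = 0.00139354 m²
V = v × A × t = 5.95 m/s × 0.00139354 m² × 1 s = 0.00829156 m³
0.00829156 m³ ÷ (0.158987 m³/bbl) = 0.0521524 bbl

0.0522 bbl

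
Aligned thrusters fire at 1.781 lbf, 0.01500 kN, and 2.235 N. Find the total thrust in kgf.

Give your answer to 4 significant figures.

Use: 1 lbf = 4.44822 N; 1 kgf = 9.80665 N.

1.781 lbf × 4.44822 = 7.92228 N
0.01500 kN × 1000 = 15 N
2.235 N (already N)
Combined: 7.92228 + 15 + 2.235 = 25.1573 N
In kgf: 25.1573 / 9.80665 = 2.56533 kgf

2.565 kgf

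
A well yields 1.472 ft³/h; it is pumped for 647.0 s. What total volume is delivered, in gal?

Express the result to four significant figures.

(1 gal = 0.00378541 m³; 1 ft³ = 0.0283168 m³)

1.979 gal

1.472 ft³/h → 1.15784×10⁻⁵ m³/s
V = Q × t = 1.15784×10⁻⁵ × 647 = 0.00749122 m³
In gal: 0.00749122 / 0.00378541 = 1.97897 gal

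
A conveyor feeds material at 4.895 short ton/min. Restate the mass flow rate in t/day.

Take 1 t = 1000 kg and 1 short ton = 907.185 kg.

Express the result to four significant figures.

4.895 short ton/min × 907.185 kg/short ton ÷ 60 s/min = 74.0112 kg/s
74.0112 kg/s ÷ 1000 kg/t × 86400 s/day = 6394.57 t/day

6395 t/day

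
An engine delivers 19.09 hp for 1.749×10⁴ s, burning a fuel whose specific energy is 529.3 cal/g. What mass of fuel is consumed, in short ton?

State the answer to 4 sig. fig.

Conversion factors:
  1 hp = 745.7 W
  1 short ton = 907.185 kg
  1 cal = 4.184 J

19.09 hp → 14235.4 W
E = P × t = 14235.4 × 17490 = 2.48977×10⁸ J
529.3 cal/g → 2.21459×10⁶ J/kg
m = E / e_s = 2.48977×10⁸ / 2.21459×10⁶ = 112.426 kg
In short ton: 112.426 / 907.185 = 0.123928 short ton

0.1239 short ton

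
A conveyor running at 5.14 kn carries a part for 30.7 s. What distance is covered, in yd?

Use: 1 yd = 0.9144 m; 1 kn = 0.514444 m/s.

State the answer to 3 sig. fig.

88.8 yd

5.14 kn × 0.514444 = 2.64424 m/s
d = v × t = 2.64424 m/s × 30.7 s = 81.1782 m
81.1782 m ÷ (0.9144 m/yd) = 88.7776 yd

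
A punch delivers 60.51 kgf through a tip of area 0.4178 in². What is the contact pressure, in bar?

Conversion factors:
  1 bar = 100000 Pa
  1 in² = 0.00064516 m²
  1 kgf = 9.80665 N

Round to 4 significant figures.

60.51 kgf × 9.80665 = 593.4 N
0.4178 in² × 0.00064516 = 2.69548×10⁻⁴ m²
P = F / A = 593.4 N / 2.69548×10⁻⁴ m² = 2.20146×10⁶ Pa
2.20146×10⁶ Pa ÷ (100000 Pa/bar) = 22.0146 bar

22.01 bar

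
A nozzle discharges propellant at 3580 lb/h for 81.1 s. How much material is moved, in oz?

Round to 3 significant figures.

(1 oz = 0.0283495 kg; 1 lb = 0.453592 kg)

3580 lb/h → 0.451072 kg/s
m = ṁ × t = 0.451072 × 81.1 = 36.5819 kg
In oz: 36.5819 / 0.0283495 = 1290.39 oz

1290 oz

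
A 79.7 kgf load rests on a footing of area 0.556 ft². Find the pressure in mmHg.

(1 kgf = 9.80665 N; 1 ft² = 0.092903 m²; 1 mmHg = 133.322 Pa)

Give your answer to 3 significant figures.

79.7 kgf × 9.80665 = 781.59 N
0.556 ft² × 0.092903 = 0.0516541 m²
P = F / A = 781.59 N / 0.0516541 m² = 15131.2 Pa
15131.2 Pa ÷ (133.322 Pa/mmHg) = 113.494 mmHg

113 mmHg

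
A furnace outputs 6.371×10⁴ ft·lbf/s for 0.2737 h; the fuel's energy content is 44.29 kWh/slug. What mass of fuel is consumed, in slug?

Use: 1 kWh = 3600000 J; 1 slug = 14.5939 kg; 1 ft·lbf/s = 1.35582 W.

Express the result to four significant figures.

0.5338 slug

6.371×10⁴ ft·lbf/s → 86379.3 W
0.2737 h → 985.32 s
E = P × t = 86379.3 × 985.32 = 8.51113×10⁷ J
44.29 kWh/slug → 1.09254×10⁷ J/kg
m = E / e_s = 8.51113×10⁷ / 1.09254×10⁷ = 7.79022 kg
In slug: 7.79022 / 14.5939 = 0.5338 slug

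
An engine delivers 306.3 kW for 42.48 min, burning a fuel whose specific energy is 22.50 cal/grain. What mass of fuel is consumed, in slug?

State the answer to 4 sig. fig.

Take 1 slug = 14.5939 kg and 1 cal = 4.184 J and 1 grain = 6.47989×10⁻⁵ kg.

306.3 kW → 306300 W
42.48 min → 2548.8 s
E = P × t = 306300 × 2548.8 = 7.80697×10⁸ J
22.50 cal/grain → 1.4528×10⁶ J/kg
m = E / e_s = 7.80697×10⁸ / 1.4528×10⁶ = 537.374 kg
In slug: 537.374 / 14.5939 = 36.8218 slug

36.82 slug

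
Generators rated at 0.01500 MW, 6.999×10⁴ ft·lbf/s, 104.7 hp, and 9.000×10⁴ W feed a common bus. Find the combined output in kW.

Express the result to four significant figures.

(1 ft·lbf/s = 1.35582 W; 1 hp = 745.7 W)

0.01500 MW × 1000000 = 15000 W
6.999×10⁴ ft·lbf/s × 1.35582 = 94893.8 W
104.7 hp × 745.7 = 78074.8 W
9.000×10⁴ W (already W)
Total: 15000 + 94893.8 + 78074.8 + 90000 = 277969 W
In kW: 277969 / 1000 = 277.969 kW

278.0 kW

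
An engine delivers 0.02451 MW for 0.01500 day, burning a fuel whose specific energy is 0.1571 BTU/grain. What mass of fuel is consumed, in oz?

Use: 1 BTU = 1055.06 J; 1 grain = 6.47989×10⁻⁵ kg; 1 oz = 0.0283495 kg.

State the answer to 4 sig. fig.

0.02451 MW → 24510 W
0.01500 day → 1296 s
E = P × t = 24510 × 1296 = 3.1765×10⁷ J
0.1571 BTU/grain → 2.55791×10⁶ J/kg
m = E / e_s = 3.1765×10⁷ / 2.55791×10⁶ = 12.4183 kg
In oz: 12.4183 / 0.0283495 = 438.043 oz

438.0 oz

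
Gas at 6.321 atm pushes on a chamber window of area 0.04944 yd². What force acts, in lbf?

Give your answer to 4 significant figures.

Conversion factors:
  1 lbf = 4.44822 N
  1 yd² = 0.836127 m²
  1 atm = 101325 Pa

6.321 atm × 101325 = 640475 Pa
0.04944 yd² × 0.836127 = 0.0413381 m²
F = P × A = 640475 Pa × 0.0413381 m² = 26476 N
26476 N ÷ (4.44822 N/lbf) = 5952.04 lbf

5952 lbf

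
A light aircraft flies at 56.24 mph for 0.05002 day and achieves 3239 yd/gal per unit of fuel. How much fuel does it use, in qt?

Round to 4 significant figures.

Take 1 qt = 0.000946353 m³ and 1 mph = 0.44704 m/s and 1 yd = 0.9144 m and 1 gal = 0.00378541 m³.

146.7 qt

56.24 mph → 25.1415 m/s
0.05002 day → 4321.73 s
d = v × t = 25.1415 × 4321.73 = 108655 m
3239 yd/gal → 782410 m/m³
V = d / (distance per unit fuel) = 108655 / 782410 = 0.138872 m³
In qt: 0.138872 / 0.000946353 = 146.744 qt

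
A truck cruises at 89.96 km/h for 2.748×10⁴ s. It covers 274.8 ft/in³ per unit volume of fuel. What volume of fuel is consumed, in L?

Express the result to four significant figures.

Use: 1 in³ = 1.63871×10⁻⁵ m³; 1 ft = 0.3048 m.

134.3 L

89.96 km/h → 24.9889 m/s
d = v × t = 24.9889 × 27480 = 686695 m
274.8 ft/in³ → 5.11128×10⁶ m/m³
V = d / (distance per unit fuel) = 686695 / 5.11128×10⁶ = 0.134349 m³
In L: 0.134349 / 0.001 = 134.349 L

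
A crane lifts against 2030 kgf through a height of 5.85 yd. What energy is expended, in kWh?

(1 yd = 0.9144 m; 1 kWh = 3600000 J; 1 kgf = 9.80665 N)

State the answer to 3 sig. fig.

2030 kgf × 9.80665 → 19907.5 N
5.85 yd × 0.9144 → 5.34924 m
W = F × d = 19907.5 N × 5.34924 m = 106490 J
106490 J ÷ (3600000 J/kWh) = 0.0295806 kWh

0.0296 kWh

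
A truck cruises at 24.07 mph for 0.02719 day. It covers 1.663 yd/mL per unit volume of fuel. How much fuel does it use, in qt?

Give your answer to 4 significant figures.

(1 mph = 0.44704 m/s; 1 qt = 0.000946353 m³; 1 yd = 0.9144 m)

17.57 qt

24.07 mph → 10.7603 m/s
0.02719 day → 2349.22 s
d = v × t = 10.7603 × 2349.22 = 25278.3 m
1.663 yd/mL → 1.52065×10⁶ m/m³
V = d / (distance per unit fuel) = 25278.3 / 1.52065×10⁶ = 0.0166234 m³
In qt: 0.0166234 / 0.000946353 = 17.5657 qt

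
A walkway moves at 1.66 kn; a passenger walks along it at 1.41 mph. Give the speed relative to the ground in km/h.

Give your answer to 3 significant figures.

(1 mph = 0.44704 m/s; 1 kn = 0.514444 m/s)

5.34 km/h

1.66 kn × 0.514444 = 0.853977 m/s
1.41 mph × 0.44704 = 0.630326 m/s
Sum: 0.853977 + 0.630326 = 1.4843 m/s
In km/h: 1.4843 / (1/3.6) = 5.34348 km/h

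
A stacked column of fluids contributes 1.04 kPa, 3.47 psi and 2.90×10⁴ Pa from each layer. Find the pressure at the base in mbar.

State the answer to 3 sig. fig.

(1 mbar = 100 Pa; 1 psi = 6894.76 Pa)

540 mbar

1.04 kPa × 1000 → 1040 Pa
3.47 psi × 6894.76 → 23924.8 Pa
2.90×10⁴ Pa (already Pa)
Sum: 1040 + 23924.8 + 29000 = 53964.8 Pa
In mbar: 53964.8 / 100 = 539.648 mbar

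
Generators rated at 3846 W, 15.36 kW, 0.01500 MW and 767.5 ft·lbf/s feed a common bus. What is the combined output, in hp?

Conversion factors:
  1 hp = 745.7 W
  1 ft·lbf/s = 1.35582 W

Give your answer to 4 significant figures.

47.27 hp

3846 W (already W)
15.36 kW × 1000 → 15360 W
0.01500 MW × 1000000 → 15000 W
767.5 ft·lbf/s × 1.35582 → 1040.59 W
Combined: 3846 + 15360 + 15000 + 1040.59 = 35246.6 W
In hp: 35246.6 / 745.7 = 47.2665 hp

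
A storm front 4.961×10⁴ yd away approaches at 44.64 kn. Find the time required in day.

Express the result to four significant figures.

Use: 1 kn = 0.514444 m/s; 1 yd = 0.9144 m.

4.961×10⁴ yd × 0.9144 = 45363.4 m
44.64 kn × 0.514444 = 22.9648 m/s
t = d / v = 45363.4 m / 22.9648 m/s = 1975.34 s
1975.34 s ÷ (86400 s/day) = 0.0228627 day

0.02286 day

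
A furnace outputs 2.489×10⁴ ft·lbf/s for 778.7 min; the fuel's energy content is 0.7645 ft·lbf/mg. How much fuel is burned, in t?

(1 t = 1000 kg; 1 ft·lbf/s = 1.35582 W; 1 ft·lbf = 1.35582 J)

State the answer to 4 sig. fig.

2.489×10⁴ ft·lbf/s → 33746.4 W
778.7 min → 46722 s
E = P × t = 33746.4 × 46722 = 1.5767×10⁹ J
0.7645 ft·lbf/mg → 1.03652×10⁶ J/kg
m = E / e_s = 1.5767×10⁹ / 1.03652×10⁶ = 1521.15 kg
In t: 1521.15 / 1000 = 1.52115 t

1.521 t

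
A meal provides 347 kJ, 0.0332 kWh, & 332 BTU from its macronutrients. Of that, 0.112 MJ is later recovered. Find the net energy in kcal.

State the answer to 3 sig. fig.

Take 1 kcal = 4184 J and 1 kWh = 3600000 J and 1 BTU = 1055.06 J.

347 kJ × 1000 = 347000 J
0.0332 kWh × 3600000 = 119520 J
332 BTU × 1055.06 = 350280 J
0.112 MJ × 1000000 = 112000 J
Net: 347000 + 119520 + 350280 − 112000 = 704800 J
In kcal: 704800 / 4184 = 168.451 kcal

168 kcal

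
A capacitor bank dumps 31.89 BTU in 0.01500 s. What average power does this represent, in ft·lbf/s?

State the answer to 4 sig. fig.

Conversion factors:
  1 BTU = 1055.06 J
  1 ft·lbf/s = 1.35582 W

31.89 BTU × 1055.06 = 33645.9 J
P = E / t = 33645.9 J / 0.015 s = 2.24306×10⁶ W
2.24306×10⁶ W ÷ (1.35582 W/ft·lbf/s) = 1.65439×10⁶ ft·lbf/s

1.654×10⁶ ft·lbf/s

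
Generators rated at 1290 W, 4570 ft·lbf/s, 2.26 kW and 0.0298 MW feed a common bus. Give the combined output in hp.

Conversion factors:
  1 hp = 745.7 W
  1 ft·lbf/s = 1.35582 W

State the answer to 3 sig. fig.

1290 W (already W)
4570 ft·lbf/s × 1.35582 → 6196.1 W
2.26 kW × 1000 → 2260 W
0.0298 MW × 1000000 → 29800 W
Sum: 1290 + 6196.1 + 2260 + 29800 = 39546.1 W
In hp: 39546.1 / 745.7 = 53.0322 hp

53.0 hp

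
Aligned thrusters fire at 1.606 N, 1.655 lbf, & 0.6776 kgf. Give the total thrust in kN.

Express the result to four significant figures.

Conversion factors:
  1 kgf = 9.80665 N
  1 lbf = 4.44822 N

1.606 N (already N)
1.655 lbf × 4.44822 = 7.3618 N
0.6776 kgf × 9.80665 = 6.64499 N
Sum: 1.606 + 7.3618 + 6.64499 = 15.6128 N
In kN: 15.6128 / 1000 = 0.0156128 kN

0.01561 kN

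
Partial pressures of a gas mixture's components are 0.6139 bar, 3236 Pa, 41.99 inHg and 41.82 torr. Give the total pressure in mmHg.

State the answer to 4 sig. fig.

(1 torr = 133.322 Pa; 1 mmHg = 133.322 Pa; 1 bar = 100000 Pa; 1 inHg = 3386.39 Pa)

0.6139 bar × 100000 = 61390 Pa
3236 Pa (already Pa)
41.99 inHg × 3386.39 = 142195 Pa
41.82 torr × 133.322 = 5575.53 Pa
Sum: 61390 + 3236 + 142195 + 5575.53 = 212397 Pa
In mmHg: 212397 / 133.322 = 1593.11 mmHg

1593 mmHg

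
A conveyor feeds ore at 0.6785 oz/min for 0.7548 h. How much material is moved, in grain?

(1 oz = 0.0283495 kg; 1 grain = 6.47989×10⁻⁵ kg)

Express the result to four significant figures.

0.6785 oz/min → 3.20586×10⁻⁴ kg/s
0.7548 h → 2717.28 s
m = ṁ × t = 3.20586×10⁻⁴ × 2717.28 = 0.871122 kg
In grain: 0.871122 / 6.47989×10⁻⁵ = 13443.5 grain

1.344×10⁴ grain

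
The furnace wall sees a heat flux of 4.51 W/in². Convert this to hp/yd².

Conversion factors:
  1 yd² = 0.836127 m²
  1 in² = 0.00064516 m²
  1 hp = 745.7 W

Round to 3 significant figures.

7.84 hp/yd²

4.51 W/in² ÷ 0.00064516 m²/in² = 6990.51 W/m²
6990.51 W/m² ÷ 745.7 W/hp × 0.836127 m²/yd² = 7.83821 hp/yd²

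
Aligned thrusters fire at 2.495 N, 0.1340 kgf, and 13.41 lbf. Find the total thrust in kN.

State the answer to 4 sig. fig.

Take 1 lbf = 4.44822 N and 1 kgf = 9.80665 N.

2.495 N (already N)
0.1340 kgf × 9.80665 = 1.31409 N
13.41 lbf × 4.44822 = 59.6506 N
Total: 2.495 + 1.31409 + 59.6506 = 63.4597 N
In kN: 63.4597 / 1000 = 0.0634597 kN

0.06346 kN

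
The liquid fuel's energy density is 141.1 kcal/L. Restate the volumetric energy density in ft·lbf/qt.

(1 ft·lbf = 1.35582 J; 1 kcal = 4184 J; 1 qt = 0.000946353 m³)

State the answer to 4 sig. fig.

4.121×10⁵ ft·lbf/qt

141.1 kcal/L × 4184 J/kcal ÷ 0.001 m³/L = 5.90362×10⁸ J/m³
5.90362×10⁸ J/m³ ÷ 1.35582 J/ft·lbf × 0.000946353 m³/qt = 412069 ft·lbf/qt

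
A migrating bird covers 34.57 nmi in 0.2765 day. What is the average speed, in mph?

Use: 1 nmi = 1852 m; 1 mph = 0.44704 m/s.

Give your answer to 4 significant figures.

34.57 nmi × 1852 → 64023.6 m
0.2765 day × 86400 → 23889.6 s
v = d / t = 64023.6 m / 23889.6 s = 2.67998 m/s
2.67998 m/s ÷ (0.44704 m/s/mph) = 5.99494 mph

5.995 mph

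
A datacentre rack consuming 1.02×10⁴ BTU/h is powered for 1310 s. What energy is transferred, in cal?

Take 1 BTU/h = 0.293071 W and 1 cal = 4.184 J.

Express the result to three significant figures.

9.36×10⁵ cal

1.02×10⁴ BTU/h × 0.293071 = 2989.32 W
E = P × t = 2989.32 W × 1310 s = 3.91601×10⁶ J
3.91601×10⁶ J ÷ (4.184 J/cal) = 935949 cal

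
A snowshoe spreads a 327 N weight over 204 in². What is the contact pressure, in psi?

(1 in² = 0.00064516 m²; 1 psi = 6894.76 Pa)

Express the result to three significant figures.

0.360 psi

204 in² × 0.00064516 = 0.131613 m²
P = F / A = 327 N / 0.131613 m² = 2484.56 Pa
2484.56 Pa ÷ (6894.76 Pa/psi) = 0.360355 psi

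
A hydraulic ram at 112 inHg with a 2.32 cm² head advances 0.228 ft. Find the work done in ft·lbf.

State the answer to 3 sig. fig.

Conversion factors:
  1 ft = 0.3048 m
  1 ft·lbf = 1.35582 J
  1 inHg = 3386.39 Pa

4.51 ft·lbf

112 inHg → 379276 Pa
2.32 cm² → 2.32×10⁻⁴ m²
F = P × A = 379276 × 2.32×10⁻⁴ = 87.992 N
0.228 ft → 0.0694944 m
W = F × d = 87.992 × 0.0694944 = 6.11495 J
In ft·lbf: 6.11495 / 1.35582 = 4.51015 ft·lbf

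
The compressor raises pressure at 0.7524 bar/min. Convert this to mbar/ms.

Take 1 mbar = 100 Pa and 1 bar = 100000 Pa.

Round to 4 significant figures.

0.01254 mbar/ms

0.7524 bar/min × 100000 Pa/bar ÷ 60 s/min = 1254 Pa/s
1254 Pa/s ÷ 100 Pa/mbar × 0.001 s/ms = 0.01254 mbar/ms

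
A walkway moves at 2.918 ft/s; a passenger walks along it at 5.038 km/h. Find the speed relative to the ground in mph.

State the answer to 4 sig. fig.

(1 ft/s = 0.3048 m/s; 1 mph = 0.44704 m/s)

2.918 ft/s × 0.3048 = 0.889406 m/s
5.038 km/h × (1/3.6) = 1.39944 m/s
Total: 0.889406 + 1.39944 = 2.28885 m/s
In mph: 2.28885 / 0.44704 = 5.12001 mph

5.120 mph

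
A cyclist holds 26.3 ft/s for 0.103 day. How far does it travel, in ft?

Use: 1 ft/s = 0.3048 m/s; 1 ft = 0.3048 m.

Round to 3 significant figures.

2.34×10⁵ ft

26.3 ft/s × 0.3048 = 8.01624 m/s
0.103 day × 86400 = 8899.2 s
d = v × t = 8.01624 m/s × 8899.2 s = 71338.1 m
71338.1 m ÷ (0.3048 m/ft) = 234049 ft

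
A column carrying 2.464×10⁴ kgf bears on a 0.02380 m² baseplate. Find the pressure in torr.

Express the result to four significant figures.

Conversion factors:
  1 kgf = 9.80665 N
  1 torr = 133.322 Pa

2.464×10⁴ kgf × 9.80665 = 241636 N
P = F / A = 241636 N / 0.0238 m² = 1.01528×10⁷ Pa
1.01528×10⁷ Pa ÷ (133.322 Pa/torr) = 76152.5 torr

7.615×10⁴ torr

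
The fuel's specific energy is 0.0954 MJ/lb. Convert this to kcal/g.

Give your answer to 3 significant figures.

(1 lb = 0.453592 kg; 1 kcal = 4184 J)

0.0954 MJ/lb × 1000000 J/MJ ÷ 0.453592 kg/lb = 210321 J/kg
210321 J/kg ÷ 4184 J/kcal × 0.001 kg/g = 0.0502679 kcal/g

0.0503 kcal/g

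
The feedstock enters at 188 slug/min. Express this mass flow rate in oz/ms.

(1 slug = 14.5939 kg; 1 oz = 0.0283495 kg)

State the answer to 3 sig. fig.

188 slug/min × 14.5939 kg/slug ÷ 60 s/min = 45.7276 kg/s
45.7276 kg/s ÷ 0.0283495 kg/oz × 0.001 s/ms = 1.61299 oz/ms

1.61 oz/ms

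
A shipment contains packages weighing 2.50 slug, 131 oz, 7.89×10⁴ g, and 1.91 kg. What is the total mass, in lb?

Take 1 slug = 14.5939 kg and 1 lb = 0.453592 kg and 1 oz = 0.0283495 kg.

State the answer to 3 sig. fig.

2.50 slug × 14.5939 = 36.4848 kg
131 oz × 0.0283495 = 3.71378 kg
7.89×10⁴ g × 0.001 = 78.9 kg
1.91 kg (already kg)
Total: 36.4848 + 3.71378 + 78.9 + 1.91 = 121.009 kg
In lb: 121.009 / 0.453592 = 266.779 lb

267 lb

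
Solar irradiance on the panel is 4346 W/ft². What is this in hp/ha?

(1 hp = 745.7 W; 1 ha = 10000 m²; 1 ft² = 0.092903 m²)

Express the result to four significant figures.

6.273×10⁵ hp/ha

4346 W/ft² ÷ 0.092903 m²/ft² = 46780 W/m²
46780 W/m² ÷ 745.7 W/hp × 10000 m²/ha = 627330 hp/ha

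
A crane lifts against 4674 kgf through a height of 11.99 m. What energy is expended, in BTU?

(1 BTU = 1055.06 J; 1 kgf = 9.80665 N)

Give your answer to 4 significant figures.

4674 kgf × 9.80665 = 45836.3 N
W = F × d = 45836.3 N × 11.99 m = 549577 J
549577 J ÷ (1055.06 J/BTU) = 520.896 BTU

520.9 BTU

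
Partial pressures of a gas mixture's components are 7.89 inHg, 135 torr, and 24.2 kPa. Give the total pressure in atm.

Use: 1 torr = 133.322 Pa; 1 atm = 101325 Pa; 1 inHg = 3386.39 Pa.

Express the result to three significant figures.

0.680 atm

7.89 inHg × 3386.39 → 26718.6 Pa
135 torr × 133.322 → 17998.5 Pa
24.2 kPa × 1000 → 24200 Pa
Combined: 26718.6 + 17998.5 + 24200 = 68917.1 Pa
In atm: 68917.1 / 101325 = 0.680159 atm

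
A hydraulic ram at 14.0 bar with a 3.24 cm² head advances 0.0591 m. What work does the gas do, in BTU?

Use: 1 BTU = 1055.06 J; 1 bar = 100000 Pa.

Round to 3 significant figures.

0.0254 BTU

14.0 bar → 1.4×10⁶ Pa
3.24 cm² → 3.24×10⁻⁴ m²
F = P × A = 1.4×10⁶ × 3.24×10⁻⁴ = 453.6 N
W = F × d = 453.6 × 0.0591 = 26.8078 J
In BTU: 26.8078 / 1055.06 = 0.0254088 BTU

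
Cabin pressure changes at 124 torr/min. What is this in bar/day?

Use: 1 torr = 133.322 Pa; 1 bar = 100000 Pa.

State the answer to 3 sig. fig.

238 bar/day

124 torr/min × 133.322 Pa/torr ÷ 60 s/min = 275.532 Pa/s
275.532 Pa/s ÷ 100000 Pa/bar × 86400 s/day = 238.06 bar/day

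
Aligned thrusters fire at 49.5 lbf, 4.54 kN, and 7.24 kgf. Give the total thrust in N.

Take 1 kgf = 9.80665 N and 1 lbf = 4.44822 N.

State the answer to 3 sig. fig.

49.5 lbf × 4.44822 = 220.187 N
4.54 kN × 1000 = 4540 N
7.24 kgf × 9.80665 = 71.0001 N
Sum: 220.187 + 4540 + 71.0001 = 4831.19 N

4830 N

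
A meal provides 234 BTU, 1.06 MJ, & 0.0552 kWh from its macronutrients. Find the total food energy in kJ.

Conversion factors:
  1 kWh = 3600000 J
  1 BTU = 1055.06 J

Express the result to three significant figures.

234 BTU × 1055.06 → 246884 J
1.06 MJ × 1000000 → 1.06×10⁶ J
0.0552 kWh × 3600000 → 198720 J
Sum: 246884 + 1.06×10⁶ + 198720 = 1.5056×10⁶ J
In kJ: 1.5056×10⁶ / 1000 = 1505.6 kJ

1510 kJ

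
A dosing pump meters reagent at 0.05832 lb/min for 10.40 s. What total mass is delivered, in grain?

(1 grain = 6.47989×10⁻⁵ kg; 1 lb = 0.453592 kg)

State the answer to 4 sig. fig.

70.76 grain

0.05832 lb/min → 4.40891×10⁻⁴ kg/s
m = ṁ × t = 4.40891×10⁻⁴ × 10.4 = 0.00458527 kg
In grain: 0.00458527 / 6.47989×10⁻⁵ = 70.7615 grain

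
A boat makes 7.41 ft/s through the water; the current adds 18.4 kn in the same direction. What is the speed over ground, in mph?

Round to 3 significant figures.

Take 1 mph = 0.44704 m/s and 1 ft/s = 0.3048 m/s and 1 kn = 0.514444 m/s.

26.2 mph

7.41 ft/s × 0.3048 = 2.25857 m/s
18.4 kn × 0.514444 = 9.46577 m/s
Combined: 2.25857 + 9.46577 = 11.7243 m/s
In mph: 11.7243 / 0.44704 = 26.2265 mph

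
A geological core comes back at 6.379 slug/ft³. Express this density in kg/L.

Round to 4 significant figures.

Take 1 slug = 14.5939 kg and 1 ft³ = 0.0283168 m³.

6.379 slug/ft³ × 14.5939 kg/slug ÷ 0.0283168 m³/ft³ = 3287.61 kg/m³
3287.61 kg/m³ × 0.001 m³/L = 3.28761 kg/L

3.288 kg/L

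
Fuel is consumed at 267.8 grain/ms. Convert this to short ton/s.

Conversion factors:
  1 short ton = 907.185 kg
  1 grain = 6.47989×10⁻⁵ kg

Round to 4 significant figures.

267.8 grain/ms × 6.47989×10⁻⁵ kg/grain ÷ 0.001 s/ms = 17.3531 kg/s
17.3531 kg/s ÷ 907.185 kg/short ton = 0.0191285 short ton/s

0.01913 short ton/s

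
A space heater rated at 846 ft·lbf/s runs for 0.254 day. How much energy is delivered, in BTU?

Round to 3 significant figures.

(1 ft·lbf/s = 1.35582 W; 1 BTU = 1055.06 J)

846 ft·lbf/s × 1.35582 → 1147.02 W
0.254 day × 86400 → 21945.6 s
E = P × t = 1147.02 W × 21945.6 s = 2.5172×10⁷ J
2.5172×10⁷ J ÷ (1055.06 J/BTU) = 23858.4 BTU

2.39×10⁴ BTU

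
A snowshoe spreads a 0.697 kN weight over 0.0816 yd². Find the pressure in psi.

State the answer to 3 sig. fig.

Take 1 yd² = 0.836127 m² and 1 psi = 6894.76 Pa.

0.697 kN × 1000 = 697 N
0.0816 yd² × 0.836127 = 0.068228 m²
P = F / A = 697 N / 0.068228 m² = 10215.7 Pa
10215.7 Pa ÷ (6894.76 Pa/psi) = 1.48166 psi

1.48 psi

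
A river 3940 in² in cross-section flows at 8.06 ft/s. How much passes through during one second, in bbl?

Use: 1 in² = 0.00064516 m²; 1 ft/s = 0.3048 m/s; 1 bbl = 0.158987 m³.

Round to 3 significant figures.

39.3 bbl

8.06 ft/s × 0.3048 → 2.45669 m/s
3940 in² × 0.00064516 → 2.54193 m²
V = v × A × t = 2.45669 m/s × 2.54193 m² × 1 s = 6.24473 m³
6.24473 m³ ÷ (0.158987 m³/bbl) = 39.2782 bbl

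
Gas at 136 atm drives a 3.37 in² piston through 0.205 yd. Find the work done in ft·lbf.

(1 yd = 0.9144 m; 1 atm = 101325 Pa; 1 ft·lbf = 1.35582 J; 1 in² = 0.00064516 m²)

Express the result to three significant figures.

4140 ft·lbf

136 atm → 1.37802×10⁷ Pa
3.37 in² → 0.00217419 m²
F = P × A = 1.37802×10⁷ × 0.00217419 = 29960.8 N
0.205 yd → 0.187452 m
W = F × d = 29960.8 × 0.187452 = 5616.21 J
In ft·lbf: 5616.21 / 1.35582 = 4142.3 ft·lbf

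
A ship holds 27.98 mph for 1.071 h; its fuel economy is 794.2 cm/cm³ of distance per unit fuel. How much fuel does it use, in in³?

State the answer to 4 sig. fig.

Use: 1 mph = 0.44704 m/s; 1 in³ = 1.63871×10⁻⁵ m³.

27.98 mph → 12.5082 m/s
1.071 h → 3855.6 s
d = v × t = 12.5082 × 3855.6 = 48226.6 m
794.2 cm/cm³ → 7.942×10⁶ m/m³
V = d / (distance per unit fuel) = 48226.6 / 7.942×10⁶ = 0.00607235 m³
In in³: 0.00607235 / 1.63871×10⁻⁵ = 370.557 in³

370.6 in³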